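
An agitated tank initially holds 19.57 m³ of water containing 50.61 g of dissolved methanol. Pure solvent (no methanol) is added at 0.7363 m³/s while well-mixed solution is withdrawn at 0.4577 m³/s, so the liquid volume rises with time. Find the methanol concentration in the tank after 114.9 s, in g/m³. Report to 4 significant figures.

0.1996 g/m³

Let m(t) be the amount of methanol. Volume: V(t) = V₀ + (Q_in − Q_out) t = 19.57 + 0.278600 t; V(114.9) = 51.5811 m³.
Species balance (pure solvent in): dm/dt = −Q_out · m/V(t).
dm/m = −Q_out dt/(V₀ + 0.278600 t); integrating gives ln(m/m₀) = −(Q_out/(Q_in−Q_out)) ln(V/V₀).
m = m₀ (V₀/V)^(Q_out/(Q_in−Q_out)) = 50.61 × (19.57/51.5811)^(1.64286) = 10.2981 g.
C = m/V = 10.2981/51.5811 = 0.199649 g/m³.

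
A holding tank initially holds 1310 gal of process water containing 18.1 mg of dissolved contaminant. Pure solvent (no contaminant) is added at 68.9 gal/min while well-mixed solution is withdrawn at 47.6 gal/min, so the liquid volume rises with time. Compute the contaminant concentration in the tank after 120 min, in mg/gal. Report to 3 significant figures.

Total volume: dV/dt = Q_in − Q_out = 21.300 gal/min, so V(t) = 1310 + 21.300 t and V(120) = 3866.0 gal.
Solute balance: dm/dt = 0 − Q_out C = −Q_out m/V(t).
Separate: dm/m = −Q_out dt/V(t) ⇒ ln(m/m₀) = −(Q_out/(Q_in−Q_out)) ln(V/V₀).
m = m₀ (V₀/V)^(Q_out/(Q_in−Q_out)) = 18.1 × (1310/3866.0)^(2.2347) = 1.6120 mg.
C = m/V = 1.6120/3866.0 = 0.00041697 mg/gal.

0.000417 mg/gal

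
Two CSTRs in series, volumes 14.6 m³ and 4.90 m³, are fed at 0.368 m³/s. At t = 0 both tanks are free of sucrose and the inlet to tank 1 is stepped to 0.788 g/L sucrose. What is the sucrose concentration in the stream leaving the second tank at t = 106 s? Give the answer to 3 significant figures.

0.706 g/L

Time constants: τᵢ = Vᵢ/Q for each well-mixed tank.
τ₁ = 14.6/0.368 = 39.674 s; τ₂ = 4.90/0.368 = 13.315 s.
Tank 1: C₁ = C_in(1 − e^(−t/τ₁)). Tank 2 (τ₁ ≠ τ₂): C₂ = C_in[1 − (τ₁ e^(−t/τ₁) − τ₂ e^(−t/τ₂))/(τ₁ − τ₂)].
At t = 106: e^(−t/τ₁) = 0.069129, e^(−t/τ₂) = 0.00034887.
C₂ = 0.788·[1 − (39.674·0.069129 − 13.315·0.00034887)/(26.359)] = 0.788·0.89613 = 0.70615 g/L.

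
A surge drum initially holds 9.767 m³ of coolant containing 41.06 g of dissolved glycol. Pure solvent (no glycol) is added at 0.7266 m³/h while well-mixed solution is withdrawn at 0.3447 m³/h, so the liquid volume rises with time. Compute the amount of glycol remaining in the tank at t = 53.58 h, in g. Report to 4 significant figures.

Total volume: dV/dt = Q_in − Q_out = 0.381900 m³/h, so V(t) = 9.767 + 0.381900 t and V(53.58) = 30.2292 m³.
Species balance (pure solvent in): dm/dt = −Q_out · m/V(t).
dm/m = −Q_out dt/(V₀ + 0.381900 t); integrating gives ln(m/m₀) = −(Q_out/(Q_in−Q_out)) ln(V/V₀).
m = m₀ (V₀/V)^(Q_out/(Q_in−Q_out)) = 41.06 × (9.767/30.2292)^(0.902592) = 14.8098 g.

14.81 g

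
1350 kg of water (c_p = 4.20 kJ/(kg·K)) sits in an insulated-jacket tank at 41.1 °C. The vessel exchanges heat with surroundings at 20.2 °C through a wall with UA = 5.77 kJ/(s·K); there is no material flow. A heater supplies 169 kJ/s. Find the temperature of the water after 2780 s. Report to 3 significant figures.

49.0 °C

M c_p dT/dt = −UA(T − T_amb) + Q̇.
dT/dt = (T_ss − T)/τ with T_ss = T_amb + Q̇/UA = 20.2 + 169/5.77 = 49.489 °C, τ = M c_p/UA = 1350·4.20/5.77 = 982.67 s.
T approaches T_ss exponentially: T(t) = T_ss + (T₀ − T_ss) e^(−t/τ).
T(2780) = 49.489 + (-8.3894)·0.059070 = 48.994 °C.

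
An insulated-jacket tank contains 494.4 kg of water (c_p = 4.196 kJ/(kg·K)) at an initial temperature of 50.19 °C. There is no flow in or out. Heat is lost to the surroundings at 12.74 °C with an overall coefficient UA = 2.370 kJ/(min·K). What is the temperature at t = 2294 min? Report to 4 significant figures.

15.46 °C

M c_p dT/dt = −UA(T − T_amb).
dT/dt = (T_ss − T)/τ with T_ss = T_amb = 12.7400 °C, τ = M c_p/UA = 494.4·4.196/2.370 = 875.317 min.
Solution: T(t) = T_ss + (T₀ − T_ss) e^(−t/τ).
T(2294) = 12.7400 + (37.4500)·0.0727473 = 15.4644 °C.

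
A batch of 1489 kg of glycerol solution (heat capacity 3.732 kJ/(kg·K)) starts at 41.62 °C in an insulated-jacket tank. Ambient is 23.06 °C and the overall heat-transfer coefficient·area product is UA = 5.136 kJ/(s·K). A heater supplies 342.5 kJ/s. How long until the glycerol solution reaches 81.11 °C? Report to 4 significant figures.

1859 s

Lumped-capacitance energy balance: M c_p dT/dt = UA(T_amb − T) + Q̇.
τ = M c_p/UA = 1081.96 s; T_ss = T_amb + Q̇/UA = 23.06 + 342.5/5.136 = 89.7461 °C.
T(t) = T_ss + (T₀ − T_ss)e^(−t/τ); set T = 81.11:
t = −τ ln[(T − T_ss)/(T₀ − T_ss)] = −1081.96 · ln(0.179448) = 1858.67 s.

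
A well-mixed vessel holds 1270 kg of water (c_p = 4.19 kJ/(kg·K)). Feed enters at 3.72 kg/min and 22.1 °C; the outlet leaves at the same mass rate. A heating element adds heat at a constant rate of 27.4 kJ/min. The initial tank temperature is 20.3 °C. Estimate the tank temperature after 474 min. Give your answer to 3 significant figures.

Unsteady energy balance on the tank contents: M c_p dT/dt = ṁ c_p (T_in − T) + 27.4.
τ = M/ṁ = 341.40 min; T_ss = T_in + Q̇/(ṁ c_p) = 22.1 + 27.4/(3.72·4.19) = 23.858 °C.
Solution: T(t) = T_ss + (T₀ − T_ss) e^(−t/τ).
T(474) = 23.858 + (-3.5579)·e^(−474/341.40) = 23.858 + (-3.5579)·0.24947 = 22.970 °C.

23.0 °C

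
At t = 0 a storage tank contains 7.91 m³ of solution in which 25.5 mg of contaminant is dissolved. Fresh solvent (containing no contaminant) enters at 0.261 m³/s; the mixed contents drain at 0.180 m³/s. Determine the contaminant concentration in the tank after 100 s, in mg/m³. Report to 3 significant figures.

0.332 mg/m³

Total volume: dV/dt = Q_in − Q_out = 0.081000 m³/s, so V(t) = 7.91 + 0.081000 t and V(100) = 16.010 m³.
Species balance (pure solvent in): dm/dt = −Q_out · m/V(t).
dm/m = −Q_out dt/(V₀ + 0.081000 t); integrating gives ln(m/m₀) = −(Q_out/(Q_in−Q_out)) ln(V/V₀).
m = m₀ (V₀/V)^(Q_out/(Q_in−Q_out)) = 25.5 × (7.91/16.010)^(2.2222) = 5.3219 mg.
C = m/V = 5.3219/16.010 = 0.33241 mg/m³.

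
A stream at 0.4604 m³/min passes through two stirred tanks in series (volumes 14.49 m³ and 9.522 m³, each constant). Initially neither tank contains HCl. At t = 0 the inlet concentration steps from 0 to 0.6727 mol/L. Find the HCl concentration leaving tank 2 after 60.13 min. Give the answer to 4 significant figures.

0.4527 mol/L

Time constants: τᵢ = Vᵢ/Q for each well-mixed tank.
τ₁ = 14.49/0.4604 = 31.4726 min; τ₂ = 9.522/0.4604 = 20.6820 min.
Tank 1: C₁ = C_in(1 − e^(−t/τ₁)). Tank 2 (τ₁ ≠ τ₂): C₂ = C_in[1 − (τ₁ e^(−t/τ₁) − τ₂ e^(−t/τ₂))/(τ₁ − τ₂)].
At t = 60.13: e^(−t/τ₁) = 0.147999, e^(−t/τ₂) = 0.0546199.
C₂ = 0.6727·[1 − (31.4726·0.147999 − 20.6820·0.0546199)/(10.7906)] = 0.6727·0.673024 = 0.452743 mol/L.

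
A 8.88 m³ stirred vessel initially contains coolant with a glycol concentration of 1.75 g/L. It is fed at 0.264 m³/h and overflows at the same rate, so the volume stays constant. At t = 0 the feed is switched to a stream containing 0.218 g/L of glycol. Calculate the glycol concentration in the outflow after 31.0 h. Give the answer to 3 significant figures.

0.828 g/L

Accumulation = in − out for the solute gives V dC/dt = Q(C_in − C).
Rewrite as dC/dt + C/τ = C_in/τ, τ = V/Q = 33.636 h.
C approaches C_in exponentially: C(t) = C_in + (C₀ − C_in) e^(−t/τ).
C(31.0) = 0.218 + (1.75 − 0.218)·e^(−31.0/33.636) = 0.218 + (1.5320)·0.39787 = 0.82754 g/L.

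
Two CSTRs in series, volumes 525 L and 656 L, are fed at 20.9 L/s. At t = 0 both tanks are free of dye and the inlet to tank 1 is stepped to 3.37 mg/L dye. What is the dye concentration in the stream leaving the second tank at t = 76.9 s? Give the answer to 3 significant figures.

2.55 mg/L

Species balance on tank i: dCᵢ/dt = (Cᵢ₋₁ − Cᵢ)/τᵢ with τᵢ = Vᵢ/Q.
τ₁ = 525/20.9 = 25.120 s; τ₂ = 656/20.9 = 31.388 s.
Solving the cascade with C₁(0)=C₂(0)=0 gives C₂(t) = C_in[1 − (τ₁ e^(−t/τ₁) − τ₂ e^(−t/τ₂))/(τ₁ − τ₂)].
At t = 76.9: e^(−t/τ₁) = 0.046824, e^(−t/τ₂) = 0.086292.
C₂ = 3.37·[1 − (25.120·0.046824 − 31.388·0.086292)/(-6.2679)] = 3.37·0.75553 = 2.5462 mg/L.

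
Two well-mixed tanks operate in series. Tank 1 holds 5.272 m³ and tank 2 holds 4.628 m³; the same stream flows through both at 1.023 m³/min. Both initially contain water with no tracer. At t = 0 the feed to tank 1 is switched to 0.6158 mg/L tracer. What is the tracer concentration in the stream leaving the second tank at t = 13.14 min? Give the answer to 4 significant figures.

Time constants: τᵢ = Vᵢ/Q for each well-mixed tank.
τ₁ = 5.272/1.023 = 5.15347 min; τ₂ = 4.628/1.023 = 4.52395 min.
Tank 1: C₁ = C_in(1 − e^(−t/τ₁)). Tank 2 (τ₁ ≠ τ₂): C₂ = C_in[1 − (τ₁ e^(−t/τ₁) − τ₂ e^(−t/τ₂))/(τ₁ − τ₂)].
At t = 13.14: e^(−t/τ₁) = 0.0781021, e^(−t/τ₂) = 0.0547739.
C₂ = 0.6158·[1 − (5.15347·0.0781021 − 4.52395·0.0547739)/(0.629521)] = 0.6158·0.754253 = 0.464469 mg/L.

0.4645 mg/L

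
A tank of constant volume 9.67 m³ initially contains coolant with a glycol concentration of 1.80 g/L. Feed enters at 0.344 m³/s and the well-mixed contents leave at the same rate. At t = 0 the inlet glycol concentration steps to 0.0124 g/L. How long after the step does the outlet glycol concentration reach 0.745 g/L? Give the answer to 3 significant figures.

25.1 s

Species balance: V dC/dt = Q(C_in − C) ⇒ τ = V/Q = 28.110 s.
C(t) = C_in + (C₀ − C_in) e^(−t/τ). Set C = 0.745 and solve for t:
e^(−t/τ) = (C − C_in)/(C₀ − C_in) = (0.745 − 0.0124)/(1.80 − 0.0124) = 0.40982
t = −τ ln(…) = 28.110 × 0.89203 = 25.075 s.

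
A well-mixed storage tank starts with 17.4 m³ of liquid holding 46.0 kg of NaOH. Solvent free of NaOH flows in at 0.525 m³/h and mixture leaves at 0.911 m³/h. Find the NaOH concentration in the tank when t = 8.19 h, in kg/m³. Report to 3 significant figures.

Let m(t) be the amount of NaOH. Volume: V(t) = V₀ + (Q_in − Q_out) t = 17.4 − 0.38600 t; V(8.19) = 14.239 m³.
Solute balance: dm/dt = 0 − Q_out C = −Q_out m/V(t).
Separate: dm/m = −Q_out dt/V(t) ⇒ ln(m/m₀) = −(Q_out/(Q_in−Q_out)) ln(V/V₀).
m = m₀ (V₀/V)^(Q_out/(Q_in−Q_out)) = 46.0 × (17.4/14.239)^(-2.3601) = 28.658 kg.
C = m/V = 28.658/14.239 = 2.0127 kg/m³.

2.01 kg/m³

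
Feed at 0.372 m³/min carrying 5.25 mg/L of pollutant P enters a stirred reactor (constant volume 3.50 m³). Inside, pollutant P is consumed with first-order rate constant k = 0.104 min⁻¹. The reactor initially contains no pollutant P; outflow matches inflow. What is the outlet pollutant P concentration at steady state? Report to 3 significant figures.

2.65 mg/L

Accumulation = in − out − consumed: V dC/dt = Q C_in − Q C − k V C.
At steady state: 0 = Q C_in − (Q + kV) C_ss, so C_ss = Q C_in/(Q + kV).
C_ss = 0.372·5.25/(0.372 + 0.104·3.50) = 1.9530/0.73600 = 2.6535 mg/L.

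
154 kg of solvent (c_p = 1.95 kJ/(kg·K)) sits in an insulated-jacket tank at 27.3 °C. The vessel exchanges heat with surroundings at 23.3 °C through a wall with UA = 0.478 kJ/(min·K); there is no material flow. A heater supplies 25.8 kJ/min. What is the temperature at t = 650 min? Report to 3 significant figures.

First-law balance (no shaft work): M c_p dT/dt = −UA(T − T_amb) + Q̇.
dT/dt = (T_ss − T)/τ with T_ss = T_amb + Q̇/UA = 23.3 + 25.8/0.478 = 77.275 °C, τ = M c_p/UA = 154·1.95/0.478 = 628.24 min.
Integrating: T(t) = T_ss + (T₀ − T_ss) e^(−t/τ).
T(650) = 77.275 + (-49.975)·0.35536 = 59.516 °C.

59.5 °C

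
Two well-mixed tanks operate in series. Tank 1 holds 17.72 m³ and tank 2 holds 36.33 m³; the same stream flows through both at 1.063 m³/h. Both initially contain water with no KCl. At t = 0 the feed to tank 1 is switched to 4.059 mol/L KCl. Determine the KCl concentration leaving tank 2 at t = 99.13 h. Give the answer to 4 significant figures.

3.633 mol/L

Each tank obeys Vᵢ dCᵢ/dt = Q(Cᵢ₋₁ − Cᵢ), so τᵢ = Vᵢ/Q.
τ₁ = 17.72/1.063 = 16.6698 h; τ₂ = 36.33/1.063 = 34.1769 h.
Tank 1: C₁ = C_in(1 − e^(−t/τ₁)). Tank 2 (τ₁ ≠ τ₂): C₂ = C_in[1 − (τ₁ e^(−t/τ₁) − τ₂ e^(−t/τ₂))/(τ₁ − τ₂)].
At t = 99.13: e^(−t/τ₁) = 0.00261450, e^(−t/τ₂) = 0.0549957.
C₂ = 4.059·[1 − (16.6698·0.00261450 − 34.1769·0.0549957)/(-17.5071)] = 4.059·0.895128 = 3.63333 mol/L.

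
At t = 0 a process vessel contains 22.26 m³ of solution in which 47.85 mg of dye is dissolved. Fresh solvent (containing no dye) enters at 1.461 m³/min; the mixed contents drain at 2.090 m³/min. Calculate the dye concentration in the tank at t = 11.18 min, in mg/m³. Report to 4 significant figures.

Total volume: dV/dt = Q_in − Q_out = -0.629000 m³/min, so V(t) = 22.26 − 0.629000 t and V(11.18) = 15.2278 m³.
Solute balance: dm/dt = 0 − Q_out C = −Q_out m/V(t).
Separate: dm/m = −Q_out dt/V(t) ⇒ ln(m/m₀) = −(Q_out/(Q_in−Q_out)) ln(V/V₀).
m = m₀ (V₀/V)^(Q_out/(Q_in−Q_out)) = 47.85 × (22.26/15.2278)^(-3.32273) = 13.5519 mg.
C = m/V = 13.5519/15.2278 = 0.889948 mg/m³.

0.8899 mg/m³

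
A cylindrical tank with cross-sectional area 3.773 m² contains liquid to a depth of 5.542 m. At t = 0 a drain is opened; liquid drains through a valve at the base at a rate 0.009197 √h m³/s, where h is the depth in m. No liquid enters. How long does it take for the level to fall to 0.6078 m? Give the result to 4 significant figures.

1292 s

A dh/dt = −Q_out = −0.009197 √h.
∫ h^(−1/2) dh = −(0.009197/A) ∫ dt, giving 2√h = 2√h₀ − (0.009197/A) t.
t = 2A(√h₀ − √h)/0.009197 = 2·3.773·(√5.542 − √0.6078)/0.009197
  = 7.54600 × (2.35415 − 0.779615) / 0.009197 = 1291.88 s.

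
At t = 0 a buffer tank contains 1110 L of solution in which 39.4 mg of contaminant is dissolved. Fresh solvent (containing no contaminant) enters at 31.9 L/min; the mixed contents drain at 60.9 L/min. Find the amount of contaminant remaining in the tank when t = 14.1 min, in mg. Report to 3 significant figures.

15.0 mg

Let m(t) be the amount of contaminant. Volume: V(t) = V₀ + (Q_in − Q_out) t = 1110 − 29.000 t; V(14.1) = 701.10 L.
No contaminant enters, so dm/dt = −Q_out · (m/V).
Separate: dm/m = −Q_out dt/V(t) ⇒ ln(m/m₀) = −(Q_out/(Q_in−Q_out)) ln(V/V₀).
m = m₀ (V₀/V)^(Q_out/(Q_in−Q_out)) = 39.4 × (1110/701.10)^(-2.1000) = 15.013 mg.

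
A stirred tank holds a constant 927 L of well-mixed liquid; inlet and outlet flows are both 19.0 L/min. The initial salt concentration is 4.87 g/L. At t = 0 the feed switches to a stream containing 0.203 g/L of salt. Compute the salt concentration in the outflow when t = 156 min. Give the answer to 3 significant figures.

0.394 g/L

Accumulation = in − out for the solute gives V dC/dt = Q(C_in − C).
So dC/dt = (C_in − C)/τ with τ = V/Q = 927/19.0 = 48.789 min.
This is linear first-order; C(t) = C_in + (C₀ − C_in) e^(−t/τ).
C(156) = 0.203 + (4.87 − 0.203)·e^(−156/48.789) = 0.203 + (4.6670)·0.040868 = 0.39373 g/L.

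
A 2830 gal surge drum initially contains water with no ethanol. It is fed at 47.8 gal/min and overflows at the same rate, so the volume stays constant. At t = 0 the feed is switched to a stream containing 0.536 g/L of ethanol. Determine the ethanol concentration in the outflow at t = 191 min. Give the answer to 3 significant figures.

Mass balance on the solute (V constant): V dC/dt = Q(C_in − C).
So dC/dt = (C_in − C)/τ with τ = V/Q = 2830/47.8 = 59.205 min.
This is linear first-order; C(t) = C_in + (C₀ − C_in) e^(−t/τ).
C(191) = 0.536 + (0 − 0.536)·e^(−191/59.205) = 0.536 + (-0.53600)·0.039713 = 0.51471 g/L.

0.515 g/L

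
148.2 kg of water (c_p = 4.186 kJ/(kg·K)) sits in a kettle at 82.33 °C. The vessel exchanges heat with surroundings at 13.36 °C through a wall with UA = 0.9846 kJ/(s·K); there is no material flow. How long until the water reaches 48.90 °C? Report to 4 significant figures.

417.7 s

First-law balance (no shaft work): M c_p dT/dt = −UA(T − T_amb).
τ = M c_p/UA = 630.068 s; T_ss = T_amb = 13.3600 °C.
T(t) = T_ss + (T₀ − T_ss)e^(−t/τ); set T = 48.90:
t = −τ ln[(T − T_ss)/(T₀ − T_ss)] = −630.068 · ln(0.515297) = 417.743 s.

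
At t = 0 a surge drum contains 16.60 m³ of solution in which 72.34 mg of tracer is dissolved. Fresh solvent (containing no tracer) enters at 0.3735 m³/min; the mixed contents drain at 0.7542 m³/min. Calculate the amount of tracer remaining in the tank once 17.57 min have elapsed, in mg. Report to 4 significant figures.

Let m(t) be the amount of tracer. Volume: V(t) = V₀ + (Q_in − Q_out) t = 16.60 − 0.380700 t; V(17.57) = 9.91110 m³.
No tracer enters, so dm/dt = −Q_out · (m/V).
Separate: dm/m = −Q_out dt/V(t) ⇒ ln(m/m₀) = −(Q_out/(Q_in−Q_out)) ln(V/V₀).
m = m₀ (V₀/V)^(Q_out/(Q_in−Q_out)) = 72.34 × (16.60/9.91110)^(-1.98109) = 26.0401 mg.

26.04 mg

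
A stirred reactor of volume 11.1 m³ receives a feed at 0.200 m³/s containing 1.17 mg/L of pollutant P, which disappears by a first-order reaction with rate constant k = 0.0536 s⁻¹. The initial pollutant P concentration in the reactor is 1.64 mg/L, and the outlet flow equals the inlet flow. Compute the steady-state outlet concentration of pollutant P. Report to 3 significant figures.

0.294 mg/L

V dC/dt = Q(C_in − C) − k V C.
At steady state: 0 = Q C_in − (Q + kV) C_ss, so C_ss = Q C_in/(Q + kV).
C_ss = 0.200·1.17/(0.200 + 0.0536·11.1) = 0.23400/0.79496 = 0.29435 mg/L.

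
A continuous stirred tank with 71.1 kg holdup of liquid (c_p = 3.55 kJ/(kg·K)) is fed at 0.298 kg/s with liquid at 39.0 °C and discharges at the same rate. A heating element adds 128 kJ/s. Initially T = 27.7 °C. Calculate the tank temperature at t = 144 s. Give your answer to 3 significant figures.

87.6 °C

Energy balance: M c_p dT/dt = ṁ c_p (T_in − T) + 128.
Rearrange: dT/dt = (T_ss − T)/τ with τ = M/ṁ = 238.59 s and T_ss = T_in + Q̇/(ṁ c_p) = 159.99 °C.
Solution: T(t) = T_ss + (T₀ − T_ss) e^(−t/τ).
T(144) = 159.99 + (-132.29)·e^(−144/238.59) = 159.99 + (-132.29)·0.54687 = 87.647 °C.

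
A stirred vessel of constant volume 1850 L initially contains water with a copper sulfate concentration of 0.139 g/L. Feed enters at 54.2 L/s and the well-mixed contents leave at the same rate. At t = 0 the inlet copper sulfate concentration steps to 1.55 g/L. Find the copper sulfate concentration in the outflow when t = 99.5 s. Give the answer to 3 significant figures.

1.47 g/L

Species balance on the tank: V dC/dt = Q(C_in − C).
Rewrite as dC/dt + C/τ = C_in/τ, τ = V/Q = 34.133 s.
Solution: C(t) = C_in + (C₀ − C_in) e^(−t/τ).
C(99.5) = 1.55 + (0.139 − 1.55)·e^(−99.5/34.133) = 1.55 + (-1.4110)·0.054200 = 1.4735 g/L.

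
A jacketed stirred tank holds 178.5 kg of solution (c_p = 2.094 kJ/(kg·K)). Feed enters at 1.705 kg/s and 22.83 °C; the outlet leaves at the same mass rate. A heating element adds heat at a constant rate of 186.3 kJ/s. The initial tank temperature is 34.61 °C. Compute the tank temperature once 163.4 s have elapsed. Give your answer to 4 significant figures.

66.53 °C

M c_p dT/dt = ṁ c_p (T_in − T) + Q̇.
Rearrange: dT/dt = (T_ss − T)/τ with τ = M/ṁ = 104.692 s and T_ss = T_in + Q̇/(ṁ c_p) = 75.0109 °C.
Solution: T(t) = T_ss + (T₀ − T_ss) e^(−t/τ).
T(163.4) = 75.0109 + (-40.4009)·e^(−163.4/104.692) = 75.0109 + (-40.4009)·0.209975 = 66.5277 °C.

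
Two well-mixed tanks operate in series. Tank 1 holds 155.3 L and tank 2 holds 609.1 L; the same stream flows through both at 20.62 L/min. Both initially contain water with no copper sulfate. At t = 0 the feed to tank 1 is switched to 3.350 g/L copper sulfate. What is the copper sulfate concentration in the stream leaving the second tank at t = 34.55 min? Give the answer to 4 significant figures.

1.966 g/L

Each tank obeys Vᵢ dCᵢ/dt = Q(Cᵢ₋₁ − Cᵢ), so τᵢ = Vᵢ/Q.
τ₁ = 155.3/20.62 = 7.53152 min; τ₂ = 609.1/20.62 = 29.5393 min.
Solving the cascade with C₁(0)=C₂(0)=0 gives C₂(t) = C_in[1 − (τ₁ e^(−t/τ₁) − τ₂ e^(−t/τ₂))/(τ₁ − τ₂)].
At t = 34.55: e^(−t/τ₁) = 0.0101794, e^(−t/τ₂) = 0.310482.
C₂ = 3.350·[1 − (7.53152·0.0101794 − 29.5393·0.310482)/(-22.0078)] = 3.350·0.586748 = 1.96561 g/L.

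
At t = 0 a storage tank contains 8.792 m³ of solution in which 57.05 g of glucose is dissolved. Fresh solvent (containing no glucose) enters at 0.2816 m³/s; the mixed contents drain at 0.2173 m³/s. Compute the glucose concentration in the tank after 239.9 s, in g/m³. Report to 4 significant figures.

0.07674 g/m³

Let m(t) be the amount of glucose. Volume: V(t) = V₀ + (Q_in − Q_out) t = 8.792 + 0.0643000 t; V(239.9) = 24.2176 m³.
Solute balance: dm/dt = 0 − Q_out C = −Q_out m/V(t).
dm/m = −Q_out dt/(V₀ + 0.0643000 t); integrating gives ln(m/m₀) = −(Q_out/(Q_in−Q_out)) ln(V/V₀).
m = m₀ (V₀/V)^(Q_out/(Q_in−Q_out)) = 57.05 × (8.792/24.2176)^(3.37947) = 1.85842 g.
C = m/V = 1.85842/24.2176 = 0.0767384 g/m³.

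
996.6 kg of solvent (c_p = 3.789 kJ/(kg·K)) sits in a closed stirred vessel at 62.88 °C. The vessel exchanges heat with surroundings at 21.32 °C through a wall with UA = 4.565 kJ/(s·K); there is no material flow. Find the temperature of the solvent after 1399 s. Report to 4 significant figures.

28.98 °C

Energy balance: M c_p dT/dt = −UA(T − T_amb).
dT/dt = (T_ss − T)/τ with T_ss = T_amb = 21.3200 °C, τ = M c_p/UA = 996.6·3.789/4.565 = 827.189 s.
T approaches T_ss exponentially: T(t) = T_ss + (T₀ − T_ss) e^(−t/τ).
T(1399) = 21.3200 + (41.5600)·0.184285 = 28.9789 °C.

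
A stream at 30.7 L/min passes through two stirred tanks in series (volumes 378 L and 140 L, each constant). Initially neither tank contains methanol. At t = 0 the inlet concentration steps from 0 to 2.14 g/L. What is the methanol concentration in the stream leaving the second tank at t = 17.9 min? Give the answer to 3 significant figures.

1.37 g/L

Each tank obeys Vᵢ dCᵢ/dt = Q(Cᵢ₋₁ − Cᵢ), so τᵢ = Vᵢ/Q.
τ₁ = 378/30.7 = 12.313 min; τ₂ = 140/30.7 = 4.5603 min.
Solving the cascade with C₁(0)=C₂(0)=0 gives C₂(t) = C_in[1 − (τ₁ e^(−t/τ₁) − τ₂ e^(−t/τ₂))/(τ₁ − τ₂)].
At t = 17.9: e^(−t/τ₁) = 0.23368, e^(−t/τ₂) = 0.019738.
C₂ = 2.14·[1 − (12.313·0.23368 − 4.5603·0.019738)/(7.7524)] = 2.14·0.64046 = 1.3706 g/L.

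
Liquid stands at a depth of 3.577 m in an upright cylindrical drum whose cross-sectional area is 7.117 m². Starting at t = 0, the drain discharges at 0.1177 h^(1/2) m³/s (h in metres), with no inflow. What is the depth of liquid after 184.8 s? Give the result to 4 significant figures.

Mass balance (ρ constant): A dh/dt = −0.1177 √h.
∫ h^(−1/2) dh = −(0.1177/A) ∫ dt, giving 2√h = 2√h₀ − (0.1177/A) t.
√h = √3.577 − 0.1177·184.8/(2·7.117) = 1.89130 − 1.52810 = 0.363197.
h = 0.363197² = 0.131912 m.

0.1319 m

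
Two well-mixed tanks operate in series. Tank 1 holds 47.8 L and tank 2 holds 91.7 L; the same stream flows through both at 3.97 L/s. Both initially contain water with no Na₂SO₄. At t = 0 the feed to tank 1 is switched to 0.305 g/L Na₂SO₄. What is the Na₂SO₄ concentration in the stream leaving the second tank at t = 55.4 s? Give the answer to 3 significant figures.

0.250 g/L

Each tank obeys Vᵢ dCᵢ/dt = Q(Cᵢ₋₁ − Cᵢ), so τᵢ = Vᵢ/Q.
τ₁ = 47.8/3.97 = 12.040 s; τ₂ = 91.7/3.97 = 23.098 s.
Solving the cascade with C₁(0)=C₂(0)=0 gives C₂(t) = C_in[1 − (τ₁ e^(−t/τ₁) − τ₂ e^(−t/τ₂))/(τ₁ − τ₂)].
At t = 55.4: e^(−t/τ₁) = 0.010040, e^(−t/τ₂) = 0.090859.
C₂ = 0.305·[1 − (12.040·0.010040 − 23.098·0.090859)/(-11.058)] = 0.305·0.82114 = 0.25045 g/L.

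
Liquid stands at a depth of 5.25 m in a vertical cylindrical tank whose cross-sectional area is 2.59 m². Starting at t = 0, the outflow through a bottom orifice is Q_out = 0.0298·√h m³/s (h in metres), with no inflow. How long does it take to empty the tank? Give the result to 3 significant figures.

398 s

With no inflow, A dh/dt = −0.0298 √h.
Separate and integrate: 2(√h − √h₀) = −(0.0298/A) t.
Set h = 0: 2√h₀ = (0.0298/A) t_empty ⇒ t_empty = 2A√h₀/0.0298.
t_empty = 2·2.59·√5.25/0.0298 = 5.1800·2.2913/0.0298 = 398.28 s.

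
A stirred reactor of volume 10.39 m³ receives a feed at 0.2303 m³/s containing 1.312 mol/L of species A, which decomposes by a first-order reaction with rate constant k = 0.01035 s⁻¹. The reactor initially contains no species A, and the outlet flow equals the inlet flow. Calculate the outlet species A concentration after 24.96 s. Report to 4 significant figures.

Accumulation = in − out − consumed: V dC/dt = Q C_in − Q C − k V C.
This is linear with rate a = Q/V + k = 0.0325155 s⁻¹.
C_ss = Q C_in/(Q + kV) = 0.894378 mol/L; C(t) = C_ss + (C₀ − C_ss) e^(−a t).
C(24.96) = 0.894378 + (-0.894378)·e^(−0.0325155·24.96) = 0.894378 + (-0.894378)·0.444152 = 0.497138 mol/L.

0.4971 mol/L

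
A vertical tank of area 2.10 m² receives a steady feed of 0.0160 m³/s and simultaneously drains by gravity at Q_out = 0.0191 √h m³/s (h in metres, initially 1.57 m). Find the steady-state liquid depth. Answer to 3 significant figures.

A dh/dt = Q_in − 0.0191 √h. Steady state requires inflow = outflow:
Q_in = 0.0191 √h_ss ⇒ √h_ss = 0.0160/0.0191 = 0.83770.
h_ss = 0.83770² = 0.70174 m. (Since h₀ = 1.57 m > h_ss, the level will fall toward this value.)

0.702 m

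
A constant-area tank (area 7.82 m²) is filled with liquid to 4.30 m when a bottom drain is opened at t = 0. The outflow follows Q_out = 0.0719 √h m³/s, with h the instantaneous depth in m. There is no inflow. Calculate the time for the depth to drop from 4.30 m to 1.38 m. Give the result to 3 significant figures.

A dh/dt = −Q_out = −0.0719 √h.
Separate and integrate: 2(√h − √h₀) = −(0.0719/A) t.
t = 2A(√h₀ − √h)/0.0719 = 2·7.82·(√4.30 − √1.38)/0.0719
  = 15.640 × (2.0736 − 1.1747) / 0.0719 = 195.53 s.

196 s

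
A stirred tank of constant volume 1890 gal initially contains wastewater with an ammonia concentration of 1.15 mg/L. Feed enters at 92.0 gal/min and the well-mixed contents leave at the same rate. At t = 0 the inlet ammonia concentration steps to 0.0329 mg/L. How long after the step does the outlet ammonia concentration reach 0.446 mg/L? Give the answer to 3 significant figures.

Species balance: V dC/dt = Q(C_in − C) ⇒ τ = V/Q = 20.543 min.
C(t) = C_in + (C₀ − C_in) e^(−t/τ). Set C = 0.446 and solve for t:
e^(−t/τ) = (C − C_in)/(C₀ − C_in) = (0.446 − 0.0329)/(1.15 − 0.0329) = 0.36980
t = −τ ln(…) = 20.543 × 0.99480 = 20.437 min.

20.4 min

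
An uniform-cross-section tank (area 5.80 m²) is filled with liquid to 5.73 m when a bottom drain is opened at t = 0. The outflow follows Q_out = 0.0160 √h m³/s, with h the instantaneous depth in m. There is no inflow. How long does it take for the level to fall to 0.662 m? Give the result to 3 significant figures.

1150 s

Accumulation of liquid (constant cross-section A): A dh/dt = −0.0160 √h.
This is separable: 2 d(√h)/dt = −0.0160/A, so √h = √h₀ − (0.0160/(2A)) t.
t = 2A(√h₀ − √h)/0.0160 = 2·5.80·(√5.73 − √0.662)/0.0160
  = 11.600 × (2.3937 − 0.81363) / 0.0160 = 1145.6 s.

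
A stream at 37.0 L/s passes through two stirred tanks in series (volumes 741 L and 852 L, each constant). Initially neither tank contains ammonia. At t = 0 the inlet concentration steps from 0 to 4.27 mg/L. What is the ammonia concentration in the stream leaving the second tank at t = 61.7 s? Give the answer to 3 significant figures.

3.33 mg/L

Each tank obeys Vᵢ dCᵢ/dt = Q(Cᵢ₋₁ − Cᵢ), so τᵢ = Vᵢ/Q.
τ₁ = 741/37.0 = 20.027 s; τ₂ = 852/37.0 = 23.027 s.
Tank 1: C₁ = C_in(1 − e^(−t/τ₁)). Tank 2 (τ₁ ≠ τ₂): C₂ = C_in[1 − (τ₁ e^(−t/τ₁) − τ₂ e^(−t/τ₂))/(τ₁ − τ₂)].
At t = 61.7: e^(−t/τ₁) = 0.045921, e^(−t/τ₂) = 0.068600.
C₂ = 4.27·[1 − (20.027·0.045921 − 23.027·0.068600)/(-3.0000)] = 4.27·0.78000 = 3.3306 mg/L.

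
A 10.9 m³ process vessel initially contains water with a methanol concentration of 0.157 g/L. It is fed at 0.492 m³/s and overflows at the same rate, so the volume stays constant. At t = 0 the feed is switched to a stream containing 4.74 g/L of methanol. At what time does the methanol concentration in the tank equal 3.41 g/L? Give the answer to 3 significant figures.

Unsteady species balance (constant V, well mixed): V dC/dt = Q(C_in − C), so τ = V/Q = 22.154 s.
C(t) = C_in + (C₀ − C_in) e^(−t/τ). Set C = 3.41 and solve for t:
e^(−t/τ) = (C − C_in)/(C₀ − C_in) = (3.41 − 4.74)/(0.157 − 4.74) = 0.29020
t = −τ ln(…) = 22.154 × 1.2372 = 27.409 s.

27.4 s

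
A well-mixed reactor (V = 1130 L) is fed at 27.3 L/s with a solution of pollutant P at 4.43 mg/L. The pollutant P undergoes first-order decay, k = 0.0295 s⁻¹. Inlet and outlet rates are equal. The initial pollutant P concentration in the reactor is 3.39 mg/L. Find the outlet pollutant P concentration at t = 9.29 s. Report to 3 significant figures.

V dC/dt = Q(C_in − C) − k V C.
dC/dt = (Q/V) C_in − (Q/V + k) C; effective rate a = Q/V + k = 0.024159 + 0.0295 = 0.053659 s⁻¹.
C_ss = Q C_in/(Q + kV) = 1.9945 mg/L; C(t) = C_ss + (C₀ − C_ss) e^(−a t).
C(9.29) = 1.9945 + (1.3955)·e^(−0.053659·9.29) = 1.9945 + (1.3955)·0.60744 = 2.8422 mg/L.

2.84 mg/L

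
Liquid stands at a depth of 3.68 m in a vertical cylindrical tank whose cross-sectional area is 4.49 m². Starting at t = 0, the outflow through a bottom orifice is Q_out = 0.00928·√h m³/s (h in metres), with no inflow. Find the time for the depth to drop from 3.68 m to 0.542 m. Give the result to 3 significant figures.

A dh/dt = −Q_out = −0.00928 √h.
This is separable: 2 d(√h)/dt = −0.00928/A, so √h = √h₀ − (0.00928/(2A)) t.
t = 2A(√h₀ − √h)/0.00928 = 2·4.49·(√3.68 − √0.542)/0.00928
  = 8.9800 × (1.9183 − 0.73621) / 0.00928 = 1143.9 s.

1140 s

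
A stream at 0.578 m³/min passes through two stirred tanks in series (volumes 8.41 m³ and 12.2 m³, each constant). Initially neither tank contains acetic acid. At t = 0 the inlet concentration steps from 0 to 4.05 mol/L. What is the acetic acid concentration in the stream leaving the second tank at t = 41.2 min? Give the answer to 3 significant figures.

Time constants: τᵢ = Vᵢ/Q for each well-mixed tank.
τ₁ = 8.41/0.578 = 14.550 min; τ₂ = 12.2/0.578 = 21.107 min.
Tank 1: C₁ = C_in(1 − e^(−t/τ₁)). Tank 2 (τ₁ ≠ τ₂): C₂ = C_in[1 − (τ₁ e^(−t/τ₁) − τ₂ e^(−t/τ₂))/(τ₁ − τ₂)].
At t = 41.2: e^(−t/τ₁) = 0.058920, e^(−t/τ₂) = 0.14200.
C₂ = 4.05·[1 − (14.550·0.058920 − 21.107·0.14200)/(-6.5571)] = 4.05·0.67365 = 2.7283 mol/L.

2.73 mol/L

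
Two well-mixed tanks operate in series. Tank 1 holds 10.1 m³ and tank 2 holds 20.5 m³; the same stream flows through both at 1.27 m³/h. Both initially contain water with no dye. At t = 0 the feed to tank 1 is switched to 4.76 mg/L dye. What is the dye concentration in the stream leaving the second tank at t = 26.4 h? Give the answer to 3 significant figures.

3.10 mg/L

Species balance on tank i: dCᵢ/dt = (Cᵢ₋₁ − Cᵢ)/τᵢ with τᵢ = Vᵢ/Q.
τ₁ = 10.1/1.27 = 7.9528 h; τ₂ = 20.5/1.27 = 16.142 h.
Solving the cascade with C₁(0)=C₂(0)=0 gives C₂(t) = C_in[1 − (τ₁ e^(−t/τ₁) − τ₂ e^(−t/τ₂))/(τ₁ − τ₂)].
At t = 26.4: e^(−t/τ₁) = 0.036167, e^(−t/τ₂) = 0.19485.
C₂ = 4.76·[1 − (7.9528·0.036167 − 16.142·0.19485)/(-8.1890)] = 4.76·0.65104 = 3.0989 mg/L.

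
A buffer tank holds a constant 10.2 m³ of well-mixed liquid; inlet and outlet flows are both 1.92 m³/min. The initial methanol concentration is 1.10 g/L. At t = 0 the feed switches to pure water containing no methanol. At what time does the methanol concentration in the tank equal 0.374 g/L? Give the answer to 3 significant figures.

Species balance: V dC/dt = Q(C_in − C) ⇒ τ = V/Q = 5.3125 min.
C(t) = C_in + (C₀ − C_in) e^(−t/τ). Set C = 0.374 and solve for t:
e^(−t/τ) = (C − C_in)/(C₀ − C_in) = (0.374 − 0)/(1.10 − 0) = 0.34000
t = −τ ln(…) = 5.3125 × 1.0788 = 5.7312 min.

5.73 min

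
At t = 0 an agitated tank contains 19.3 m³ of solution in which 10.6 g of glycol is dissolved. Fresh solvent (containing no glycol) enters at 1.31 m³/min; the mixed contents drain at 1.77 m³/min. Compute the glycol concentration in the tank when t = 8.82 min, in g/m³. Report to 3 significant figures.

0.280 g/m³

Total volume: dV/dt = Q_in − Q_out = -0.46000 m³/min, so V(t) = 19.3 − 0.46000 t and V(8.82) = 15.243 m³.
Solute balance: dm/dt = 0 − Q_out C = −Q_out m/V(t).
Separate: dm/m = −Q_out dt/V(t) ⇒ ln(m/m₀) = −(Q_out/(Q_in−Q_out)) ln(V/V₀).
m = m₀ (V₀/V)^(Q_out/(Q_in−Q_out)) = 10.6 × (19.3/15.243)^(-3.8478) = 4.2750 g.
C = m/V = 4.2750/15.243 = 0.28046 g/m³.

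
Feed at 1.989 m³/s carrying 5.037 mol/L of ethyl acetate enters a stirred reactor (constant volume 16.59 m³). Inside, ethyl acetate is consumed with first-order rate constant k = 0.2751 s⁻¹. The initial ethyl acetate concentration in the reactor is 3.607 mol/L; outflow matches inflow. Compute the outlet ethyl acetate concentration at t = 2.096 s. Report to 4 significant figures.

2.437 mol/L

V dC/dt = Q(C_in − C) − k V C.
This is linear with rate a = Q/V + k = 0.394992 s⁻¹.
C_ss = Q C_in/(Q + kV) = 1.52888 mol/L; C(t) = C_ss + (C₀ − C_ss) e^(−a t).
C(2.096) = 1.52888 + (2.07812)·e^(−0.394992·2.096) = 1.52888 + (2.07812)·0.436965 = 2.43694 mol/L.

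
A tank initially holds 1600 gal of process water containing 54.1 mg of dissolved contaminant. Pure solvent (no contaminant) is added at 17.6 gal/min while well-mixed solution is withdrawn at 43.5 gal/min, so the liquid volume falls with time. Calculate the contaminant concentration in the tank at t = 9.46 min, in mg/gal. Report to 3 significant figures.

0.0302 mg/gal

Total volume: dV/dt = Q_in − Q_out = -25.900 gal/min, so V(t) = 1600 − 25.900 t and V(9.46) = 1355.0 gal.
Solute balance: dm/dt = 0 − Q_out C = −Q_out m/V(t).
dm/m = −Q_out dt/(V₀ − 25.900 t); integrating gives ln(m/m₀) = −(Q_out/(Q_in−Q_out)) ln(V/V₀).
m = m₀ (V₀/V)^(Q_out/(Q_in−Q_out)) = 54.1 × (1600/1355.0)^(-1.6795) = 40.922 mg.
C = m/V = 40.922/1355.0 = 0.030201 mg/gal.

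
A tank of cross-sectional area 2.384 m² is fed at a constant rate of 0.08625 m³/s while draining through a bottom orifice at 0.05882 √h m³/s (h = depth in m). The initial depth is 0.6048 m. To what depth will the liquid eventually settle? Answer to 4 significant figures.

2.150 m

Volume balance on the tank: A dh/dt = Q_in − 0.05882 √h. At steady state dh/dt = 0:
Q_in = 0.05882 √h_ss ⇒ √h_ss = 0.08625/0.05882 = 1.46634.
h_ss = 1.46634² = 2.15015 m. (Since h₀ = 0.6048 m < h_ss, the level will rise toward this value.)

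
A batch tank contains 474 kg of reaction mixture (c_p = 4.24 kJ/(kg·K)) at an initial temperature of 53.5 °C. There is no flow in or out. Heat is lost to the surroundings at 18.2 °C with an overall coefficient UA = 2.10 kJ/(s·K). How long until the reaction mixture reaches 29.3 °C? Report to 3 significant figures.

1110 s

Unsteady energy balance on the tank contents: M c_p dT/dt = −UA(T − T_amb).
τ = M c_p/UA = 957.03 s; T_ss = T_amb = 18.200 °C.
T(t) = T_ss + (T₀ − T_ss)e^(−t/τ); set T = 29.3:
t = −τ ln[(T − T_ss)/(T₀ − T_ss)] = −957.03 · ln(0.31445) = 1107.2 s.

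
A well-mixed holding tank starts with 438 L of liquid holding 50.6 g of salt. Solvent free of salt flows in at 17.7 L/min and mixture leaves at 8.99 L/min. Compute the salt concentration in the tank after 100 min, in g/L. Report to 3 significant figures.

0.0125 g/L

Let m(t) be the amount of salt. Volume: V(t) = V₀ + (Q_in − Q_out) t = 438 + 8.7100 t; V(100) = 1309.0 L.
Species balance (pure solvent in): dm/dt = −Q_out · m/V(t).
Separate: dm/m = −Q_out dt/V(t) ⇒ ln(m/m₀) = −(Q_out/(Q_in−Q_out)) ln(V/V₀).
m = m₀ (V₀/V)^(Q_out/(Q_in−Q_out)) = 50.6 × (438/1309.0)^(1.0321) = 16.346 g.
C = m/V = 16.346/1309.0 = 0.012487 g/L.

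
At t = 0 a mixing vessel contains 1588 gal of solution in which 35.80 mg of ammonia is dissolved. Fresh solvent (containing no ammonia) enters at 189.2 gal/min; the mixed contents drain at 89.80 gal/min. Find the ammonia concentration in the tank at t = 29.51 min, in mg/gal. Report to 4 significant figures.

0.003077 mg/gal

Total volume: dV/dt = Q_in − Q_out = 99.4000 gal/min, so V(t) = 1588 + 99.4000 t and V(29.51) = 4521.29 gal.
No ammonia enters, so dm/dt = −Q_out · (m/V).
dm/m = −Q_out dt/(V₀ + 99.4000 t); integrating gives ln(m/m₀) = −(Q_out/(Q_in−Q_out)) ln(V/V₀).
m = m₀ (V₀/V)^(Q_out/(Q_in−Q_out)) = 35.80 × (1588/4521.29)^(0.903421) = 13.9110 mg.
C = m/V = 13.9110/4521.29 = 0.00307677 mg/gal.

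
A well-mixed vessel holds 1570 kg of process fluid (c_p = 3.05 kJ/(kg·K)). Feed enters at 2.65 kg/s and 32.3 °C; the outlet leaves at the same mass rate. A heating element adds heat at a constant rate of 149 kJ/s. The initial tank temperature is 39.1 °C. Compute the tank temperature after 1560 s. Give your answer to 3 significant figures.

First-law balance (no shaft work): M c_p dT/dt = ṁ c_p (T_in − T) + 149.
Rearrange: dT/dt = (T_ss − T)/τ with τ = M/ṁ = 592.45 s and T_ss = T_in + Q̇/(ṁ c_p) = 50.735 °C.
This is linear first-order; T(t) = T_ss + (T₀ − T_ss) e^(−t/τ).
T(1560) = 50.735 + (-11.635)·e^(−1560/592.45) = 50.735 + (-11.635)·0.071854 = 49.899 °C.

49.9 °C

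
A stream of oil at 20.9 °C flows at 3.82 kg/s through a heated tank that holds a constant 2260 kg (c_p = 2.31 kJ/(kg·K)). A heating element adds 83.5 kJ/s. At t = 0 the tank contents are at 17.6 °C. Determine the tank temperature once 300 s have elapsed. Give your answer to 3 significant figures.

22.7 °C

M c_p dT/dt = ṁ c_p (T_in − T) + Q̇.
Rearrange: dT/dt = (T_ss − T)/τ with τ = M/ṁ = 591.62 s and T_ss = T_in + Q̇/(ṁ c_p) = 30.363 °C.
Integrating: T(t) = T_ss + (T₀ − T_ss) e^(−t/τ).
T(300) = 30.363 + (-12.763)·e^(−300/591.62) = 30.363 + (-12.763)·0.60225 = 22.676 °C.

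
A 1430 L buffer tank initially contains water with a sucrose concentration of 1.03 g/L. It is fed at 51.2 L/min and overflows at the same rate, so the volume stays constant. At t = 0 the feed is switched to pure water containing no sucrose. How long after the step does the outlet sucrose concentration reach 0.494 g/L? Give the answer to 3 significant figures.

20.5 min

Unsteady species balance (constant V, well mixed): V dC/dt = Q(C_in − C), so τ = V/Q = 27.930 min.
C(t) = C_in + (C₀ − C_in) e^(−t/τ). Set C = 0.494 and solve for t:
e^(−t/τ) = (C − C_in)/(C₀ − C_in) = (0.494 − 0)/(1.03 − 0) = 0.47961
t = −τ ln(…) = 27.930 × 0.73478 = 20.522 min.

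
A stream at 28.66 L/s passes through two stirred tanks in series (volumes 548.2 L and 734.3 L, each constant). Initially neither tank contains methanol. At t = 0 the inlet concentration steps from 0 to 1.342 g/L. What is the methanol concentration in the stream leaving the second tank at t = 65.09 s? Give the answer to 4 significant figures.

1.056 g/L

Species balance on tank i: dCᵢ/dt = (Cᵢ₋₁ − Cᵢ)/τᵢ with τᵢ = Vᵢ/Q.
τ₁ = 548.2/28.66 = 19.1277 s; τ₂ = 734.3/28.66 = 25.6211 s.
Tank 1: C₁ = C_in(1 − e^(−t/τ₁)). Tank 2 (τ₁ ≠ τ₂): C₂ = C_in[1 − (τ₁ e^(−t/τ₁) − τ₂ e^(−t/τ₂))/(τ₁ − τ₂)].
At t = 65.09: e^(−t/τ₁) = 0.0332760, e^(−t/τ₂) = 0.0788280.
C₂ = 1.342·[1 − (19.1277·0.0332760 − 25.6211·0.0788280)/(-6.49337)] = 1.342·0.786988 = 1.05614 g/L.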